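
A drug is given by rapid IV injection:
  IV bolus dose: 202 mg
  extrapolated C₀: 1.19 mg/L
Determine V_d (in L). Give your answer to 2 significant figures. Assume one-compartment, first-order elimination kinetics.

170 L

Vd = Dose / C₀ = 202.0 / 1.19 = 169.7 L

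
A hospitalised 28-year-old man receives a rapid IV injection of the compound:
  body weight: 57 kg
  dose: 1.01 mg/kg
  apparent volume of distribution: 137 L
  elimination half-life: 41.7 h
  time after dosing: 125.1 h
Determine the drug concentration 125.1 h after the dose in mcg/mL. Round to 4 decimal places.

0.0525 mcg/mL

Total dose = 1.01 × 57 = 57.57 mg
C₀ = Dose / Vd = 57.57 / 137 = 0.4202 mg/L
k = ln2 / t½ = 0.693147 / 41.7 = 0.01662 h⁻¹
t / t½ = 125.1 / 41.7 = 3 half-lives
C = C₀ × (1/2)^3 = 0.4202 × 0.1250 = 0.05253 mg/L
(0.05253 mg/L = 0.05253 mcg/mL)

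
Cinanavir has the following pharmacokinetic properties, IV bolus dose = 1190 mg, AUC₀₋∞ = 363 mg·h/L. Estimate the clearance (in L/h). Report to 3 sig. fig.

CL = Dose / AUC = 1190 / 363 = 3.278 L/h

3.28 L/h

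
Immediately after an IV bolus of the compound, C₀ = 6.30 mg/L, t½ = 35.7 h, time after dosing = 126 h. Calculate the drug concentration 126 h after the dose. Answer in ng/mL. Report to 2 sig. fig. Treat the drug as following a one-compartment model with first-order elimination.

550 ng/mL

k = ln2 / t½ = 0.693147 / 35.7 = 0.01942 h⁻¹
C = C₀ · e^(−k·t) = 6.300 × e^(−0.01942 × 126)
  = 6.300 × 0.08656 = 0.5453 mg/L
Convert: 0.5453 mg/L × 1000 = 545.3 ng/mL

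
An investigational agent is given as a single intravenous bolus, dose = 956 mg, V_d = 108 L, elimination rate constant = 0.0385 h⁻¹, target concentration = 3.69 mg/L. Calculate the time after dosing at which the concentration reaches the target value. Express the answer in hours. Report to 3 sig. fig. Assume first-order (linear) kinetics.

C₀ = Dose / Vd = 956.0 / 108 = 8.852 mg/L
t = ln(C₀ / C) / k = ln(8.852 / 3.69) / 0.03850
  = ln(2.399) / 0.03850 = 0.8751 / 0.03850 = 22.73 h

22.7 h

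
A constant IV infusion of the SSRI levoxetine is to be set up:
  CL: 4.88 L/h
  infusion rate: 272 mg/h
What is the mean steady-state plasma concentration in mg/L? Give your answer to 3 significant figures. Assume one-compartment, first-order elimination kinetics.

At steady state Css = R₀ / CL = 272 / 4.880 = 55.74 mg/L

55.7 mg/L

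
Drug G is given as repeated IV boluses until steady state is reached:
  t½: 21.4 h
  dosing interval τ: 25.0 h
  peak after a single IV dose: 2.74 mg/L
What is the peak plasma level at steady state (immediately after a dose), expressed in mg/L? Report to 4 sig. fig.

4.937 mg/L

k = ln2 / t½ = 0.693147 / 21.4 = 0.03239 h⁻¹
e^(−kτ) = e^(−0.03239 × 25.0) = 0.4450
Accumulation ratio R = 1 / (1 − e^(−kτ)) = 1 / (1 − 0.4450) = 1.802
Steady-state peak = C₀ × R = 2.74 × 1.802 = 4.937 mg/L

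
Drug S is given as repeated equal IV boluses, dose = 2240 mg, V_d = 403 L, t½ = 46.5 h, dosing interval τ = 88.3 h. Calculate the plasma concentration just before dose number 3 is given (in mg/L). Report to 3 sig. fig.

1.89 mg/L

C₀ per dose = Dose / Vd = 2240 / 403 = 5.558 mg/L
k = ln2 / t½ = 0.693147 / 46.5 = 0.01491 h⁻¹
Fraction remaining after one interval: r = e^(−kτ) = e^(−0.01491 × 88.3) = 0.2681
Before dose 3, 2 doses have been given (aged 1τ, 2τ).
C_trough = C₀ × (r + r²) = 5.558 × (0.2681 + 0.07188) = 1.890 mg/L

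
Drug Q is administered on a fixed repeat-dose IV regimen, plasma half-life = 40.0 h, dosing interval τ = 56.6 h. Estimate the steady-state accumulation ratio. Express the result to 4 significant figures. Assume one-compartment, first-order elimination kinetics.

1.600

k = ln2 / t½ = 0.693147 / 40.0 = 0.01733 h⁻¹
e^(−kτ) = e^(−0.01733 × 56.6) = 0.3750
Accumulation ratio R = 1 / (1 − e^(−kτ)) = 1 / (1 − 0.3750) = 1.600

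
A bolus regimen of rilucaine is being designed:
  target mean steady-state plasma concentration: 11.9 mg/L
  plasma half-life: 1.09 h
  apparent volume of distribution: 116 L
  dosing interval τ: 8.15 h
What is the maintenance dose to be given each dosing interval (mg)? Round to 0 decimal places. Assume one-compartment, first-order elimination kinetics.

7154 mg

k = ln2 / t½ = 0.693147 / 1.09 = 0.6359 h⁻¹
CL = k × Vd = 0.6359 × 116 = 73.76 L/h
At steady state, Dose/τ = Css × CL.
Dose = Css × CL × τ = 11.9 × 73.76 × 8.15 = 7154 mg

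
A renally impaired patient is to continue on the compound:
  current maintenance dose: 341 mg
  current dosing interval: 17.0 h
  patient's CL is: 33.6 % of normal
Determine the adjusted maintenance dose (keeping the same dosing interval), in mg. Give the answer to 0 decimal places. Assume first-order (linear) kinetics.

115 mg

To keep the same average steady-state level, dosing rate must scale with clearance.
CL ratio = 33.6 / 100 = 0.3360
New dose (same interval) = 341 × 0.3360 = 114.6 mg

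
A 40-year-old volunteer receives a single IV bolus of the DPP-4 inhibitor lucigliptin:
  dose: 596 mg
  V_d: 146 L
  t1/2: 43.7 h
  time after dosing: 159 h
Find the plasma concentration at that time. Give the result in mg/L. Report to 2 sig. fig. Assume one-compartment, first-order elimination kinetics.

0.33 mg/L

C₀ = Dose / Vd = 596.0 / 146 = 4.082 mg/L
k = ln2 / t½ = 0.693147 / 43.7 = 0.01586 h⁻¹
C = C₀ · e^(−k·t) = 4.082 × e^(−0.01586 × 159)
  = 4.082 × 0.08032 = 0.3279 mg/L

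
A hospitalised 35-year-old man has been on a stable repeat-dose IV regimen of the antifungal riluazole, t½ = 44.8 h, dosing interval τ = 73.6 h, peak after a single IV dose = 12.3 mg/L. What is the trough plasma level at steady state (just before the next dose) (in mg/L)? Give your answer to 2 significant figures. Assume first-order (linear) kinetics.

k = ln2 / t½ = 0.693147 / 44.8 = 0.01547 h⁻¹
e^(−kτ) = e^(−0.01547 × 73.6) = 0.3203
Accumulation ratio R = 1 / (1 − e^(−kτ)) = 1 / (1 − 0.3203) = 1.471
Steady-state trough = C₀ × R × e^(−kτ) = 12.3 × 1.471 × 0.3203 = 5.795 mg/L

5.8 mg/L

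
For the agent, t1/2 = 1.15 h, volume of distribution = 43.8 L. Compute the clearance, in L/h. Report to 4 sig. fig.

26.40 L/h

k = ln2 / t½ = 0.693147 / 1.15 = 0.6027 h⁻¹
CL = k × Vd = 0.6027 × 43.8 = 26.40 L/h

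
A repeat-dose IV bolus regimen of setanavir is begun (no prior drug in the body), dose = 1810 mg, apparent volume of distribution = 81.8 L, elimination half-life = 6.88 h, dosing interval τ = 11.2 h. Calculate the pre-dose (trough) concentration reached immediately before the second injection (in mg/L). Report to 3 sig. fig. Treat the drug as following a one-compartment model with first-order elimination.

C₀ per dose = Dose / Vd = 1810 / 81.8 = 22.13 mg/L
k = ln2 / t½ = 0.693147 / 6.88 = 0.1007 h⁻¹
Fraction remaining after one interval: r = e^(−kτ) = e^(−0.1007 × 11.2) = 0.3237
Before dose 2, 1 dose has been given (aged 1τ).
C_trough = C₀ × r = 22.13 × 0.3237 = 7.163 mg/L

7.16 mg/L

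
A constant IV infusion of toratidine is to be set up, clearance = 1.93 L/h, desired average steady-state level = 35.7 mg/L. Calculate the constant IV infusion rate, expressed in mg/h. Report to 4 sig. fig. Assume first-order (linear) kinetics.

At steady state, infusion rate R₀ = Css × CL = 35.7 × 1.930 = 68.90 mg/h

68.90 mg/h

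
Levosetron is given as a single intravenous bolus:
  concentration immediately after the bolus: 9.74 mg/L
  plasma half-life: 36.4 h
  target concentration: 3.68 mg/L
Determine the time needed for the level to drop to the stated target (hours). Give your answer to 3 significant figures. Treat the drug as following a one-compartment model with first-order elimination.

51.1 h

k = ln2 / t½ = 0.693147 / 36.4 = 0.01904 h⁻¹
t = ln(C₀ / C) / k = ln(9.740 / 3.68) / 0.01904
  = ln(2.647) / 0.01904 = 0.9734 / 0.01904 = 51.12 h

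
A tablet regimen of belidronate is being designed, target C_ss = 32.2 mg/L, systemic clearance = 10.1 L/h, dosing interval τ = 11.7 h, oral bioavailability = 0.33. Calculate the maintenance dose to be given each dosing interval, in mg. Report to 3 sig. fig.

11500 mg

At steady state, F × (Dose/τ) = Css × CL.
Dose = Css × CL × τ / F = 32.2 × 10.10 × 11.7 / 0.33 = 11530 mg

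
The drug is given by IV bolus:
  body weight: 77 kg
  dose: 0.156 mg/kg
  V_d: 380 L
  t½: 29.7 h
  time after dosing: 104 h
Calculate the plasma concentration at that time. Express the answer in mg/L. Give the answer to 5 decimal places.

0.00279 mg/L

Total dose = 0.156 × 77 = 12.01 mg
C₀ = Dose / Vd = 12.01 / 380 = 0.03161 mg/L
k = ln2 / t½ = 0.693147 / 29.7 = 0.02334 h⁻¹
C = C₀ · e^(−k·t) = 0.03161 × e^(−0.02334 × 104)
  = 0.03161 × 0.08827 = 0.002790 mg/L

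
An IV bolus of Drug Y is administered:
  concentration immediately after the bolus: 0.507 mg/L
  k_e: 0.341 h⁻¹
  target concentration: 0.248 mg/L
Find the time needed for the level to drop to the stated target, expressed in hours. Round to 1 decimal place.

2.1 h

t = ln(C₀ / C) / k = ln(0.5070 / 0.248) / 0.3410
  = ln(2.044) / 0.3410 = 0.7149 / 0.3410 = 2.096 h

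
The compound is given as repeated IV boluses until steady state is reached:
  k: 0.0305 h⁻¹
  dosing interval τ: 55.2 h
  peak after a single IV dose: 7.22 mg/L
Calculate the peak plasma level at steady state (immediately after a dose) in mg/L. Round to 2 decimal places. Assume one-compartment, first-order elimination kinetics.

8.87 mg/L

e^(−kτ) = e^(−0.03050 × 55.2) = 0.1857
Accumulation ratio R = 1 / (1 − e^(−kτ)) = 1 / (1 − 0.1857) = 1.228
Steady-state peak = C₀ × R = 7.22 × 1.228 = 8.866 mg/L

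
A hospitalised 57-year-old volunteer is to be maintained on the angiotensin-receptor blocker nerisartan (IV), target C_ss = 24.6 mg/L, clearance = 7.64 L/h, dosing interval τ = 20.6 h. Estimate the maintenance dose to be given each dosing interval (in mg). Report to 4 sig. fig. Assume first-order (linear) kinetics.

At steady state, Dose/τ = Css × CL.
Dose = Css × CL × τ = 24.6 × 7.640 × 20.6 = 3872 mg

3872 mg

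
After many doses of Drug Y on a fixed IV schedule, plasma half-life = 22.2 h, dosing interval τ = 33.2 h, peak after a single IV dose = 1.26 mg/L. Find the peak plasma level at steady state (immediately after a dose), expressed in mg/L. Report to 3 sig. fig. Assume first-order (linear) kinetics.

1.95 mg/L

k = ln2 / t½ = 0.693147 / 22.2 = 0.03122 h⁻¹
e^(−kτ) = e^(−0.03122 × 33.2) = 0.3547
Accumulation ratio R = 1 / (1 − e^(−kτ)) = 1 / (1 − 0.3547) = 1.550
Steady-state peak = C₀ × R = 1.26 × 1.550 = 1.953 mg/L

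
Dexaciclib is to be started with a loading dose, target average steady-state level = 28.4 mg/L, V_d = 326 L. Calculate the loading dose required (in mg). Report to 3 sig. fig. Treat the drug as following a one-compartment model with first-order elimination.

9260 mg

LD = Css × Vd = 28.4 × 326 = 9258 mg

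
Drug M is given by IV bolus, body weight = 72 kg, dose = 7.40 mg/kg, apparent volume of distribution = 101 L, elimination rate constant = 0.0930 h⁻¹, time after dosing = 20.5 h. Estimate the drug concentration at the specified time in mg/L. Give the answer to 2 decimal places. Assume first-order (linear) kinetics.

Total dose = 7.40 × 72 = 532.8 mg
C₀ = Dose / Vd = 532.8 / 101 = 5.275 mg/L
C = C₀ · e^(−k·t) = 5.275 × e^(−0.09300 × 20.5)
  = 5.275 × 0.1486 = 0.7839 mg/L

0.78 mg/L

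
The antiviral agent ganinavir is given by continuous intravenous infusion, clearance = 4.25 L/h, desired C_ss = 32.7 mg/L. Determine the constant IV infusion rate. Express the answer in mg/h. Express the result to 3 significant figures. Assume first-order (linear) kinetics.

139 mg/h

At steady state, infusion rate R₀ = Css × CL = 32.7 × 4.250 = 139.0 mg/h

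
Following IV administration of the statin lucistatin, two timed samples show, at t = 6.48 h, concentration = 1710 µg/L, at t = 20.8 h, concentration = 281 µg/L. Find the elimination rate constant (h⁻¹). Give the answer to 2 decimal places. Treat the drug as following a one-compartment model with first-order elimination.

0.13 h⁻¹

k = ln(C₁/C₂) / (t₂ − t₁) = ln(1710/281) / (20.8 − 6.48)
  = 1.806 / 14.32 = 0.1261 h⁻¹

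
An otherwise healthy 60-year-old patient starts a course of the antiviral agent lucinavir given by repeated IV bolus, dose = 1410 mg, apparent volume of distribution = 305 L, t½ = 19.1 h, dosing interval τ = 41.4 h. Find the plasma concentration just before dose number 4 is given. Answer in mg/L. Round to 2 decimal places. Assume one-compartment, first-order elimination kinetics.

1.31 mg/L

C₀ per dose = Dose / Vd = 1410 / 305 = 4.623 mg/L
k = ln2 / t½ = 0.693147 / 19.1 = 0.03629 h⁻¹
Fraction remaining after one interval: r = e^(−kτ) = e^(−0.03629 × 41.4) = 0.2226
Before dose 4, 3 doses have been given (aged 1τ, 2τ, 3τ).
C_trough = C₀ × (r + r² + … + r^3) = C₀ × r(1−r^3)/(1−r)
        = 4.623 × 0.2226 × (1 − 0.01103) / (1 − 0.2226) = 1.309 mg/L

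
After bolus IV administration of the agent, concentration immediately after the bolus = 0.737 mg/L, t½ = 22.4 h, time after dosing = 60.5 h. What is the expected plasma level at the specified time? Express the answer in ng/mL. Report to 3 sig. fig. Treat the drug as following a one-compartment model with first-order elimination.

113 ng/mL

k = ln2 / t½ = 0.693147 / 22.4 = 0.03094 h⁻¹
C = C₀ · e^(−k·t) = 0.7370 × e^(−0.03094 × 60.5)
  = 0.7370 × 0.1538 = 0.1134 mg/L
Convert: 0.1134 mg/L × 1000 = 113.4 ng/mL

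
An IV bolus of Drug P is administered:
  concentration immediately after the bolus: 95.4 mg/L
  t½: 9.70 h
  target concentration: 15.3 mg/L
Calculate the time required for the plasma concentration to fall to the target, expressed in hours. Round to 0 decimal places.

k = ln2 / t½ = 0.693147 / 9.70 = 0.07146 h⁻¹
t = ln(C₀ / C) / k = ln(95.40 / 15.3) / 0.07146
  = ln(6.235) / 0.07146 = 1.830 / 0.07146 = 25.61 h

26 h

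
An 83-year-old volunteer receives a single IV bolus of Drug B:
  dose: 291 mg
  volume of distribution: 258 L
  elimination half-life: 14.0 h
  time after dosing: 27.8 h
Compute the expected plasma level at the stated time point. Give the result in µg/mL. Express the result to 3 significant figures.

C₀ = Dose / Vd = 291.0 / 258 = 1.128 mg/L
k = ln2 / t½ = 0.693147 / 14.0 = 0.04951 h⁻¹
C = C₀ · e^(−k·t) = 1.128 × e^(−0.04951 × 27.8)
  = 1.128 × 0.2525 = 0.2848 mg/L
(0.2848 mg/L = 0.2848 µg/mL)

0.285 µg/mL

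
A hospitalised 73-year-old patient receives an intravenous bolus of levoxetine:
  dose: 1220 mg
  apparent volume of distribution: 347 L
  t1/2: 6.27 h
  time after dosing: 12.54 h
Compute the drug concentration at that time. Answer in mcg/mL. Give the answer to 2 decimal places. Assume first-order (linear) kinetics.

0.88 mcg/mL

C₀ = Dose / Vd = 1220 / 347 = 3.516 mg/L
k = ln2 / t½ = 0.693147 / 6.27 = 0.1105 h⁻¹
t / t½ = 12.54 / 6.27 = 2 half-lives
C = C₀ × (1/2)^2 = 3.516 × 0.2500 = 0.8790 mg/L
(0.8790 mg/L = 0.8790 mcg/mL)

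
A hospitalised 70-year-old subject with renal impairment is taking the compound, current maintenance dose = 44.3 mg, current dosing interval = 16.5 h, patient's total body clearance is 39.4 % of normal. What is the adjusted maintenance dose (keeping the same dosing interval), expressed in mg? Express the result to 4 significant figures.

17.45 mg

To keep the same average steady-state level, dosing rate must scale with clearance.
CL ratio = 39.4 / 100 = 0.3940
New dose (same interval) = 44.3 × 0.3940 = 17.45 mg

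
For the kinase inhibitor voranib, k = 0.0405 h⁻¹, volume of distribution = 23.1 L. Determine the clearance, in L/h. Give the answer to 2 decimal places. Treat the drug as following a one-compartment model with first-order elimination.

0.94 L/h

CL = k × Vd = 0.0405 × 23.1 = 0.9356 L/h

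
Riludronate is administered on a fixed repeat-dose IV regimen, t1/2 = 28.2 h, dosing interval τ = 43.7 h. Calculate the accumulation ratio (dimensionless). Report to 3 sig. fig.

k = ln2 / t½ = 0.693147 / 28.2 = 0.02458 h⁻¹
e^(−kτ) = e^(−0.02458 × 43.7) = 0.3416
Accumulation ratio R = 1 / (1 − e^(−kτ)) = 1 / (1 − 0.3416) = 1.519

1.52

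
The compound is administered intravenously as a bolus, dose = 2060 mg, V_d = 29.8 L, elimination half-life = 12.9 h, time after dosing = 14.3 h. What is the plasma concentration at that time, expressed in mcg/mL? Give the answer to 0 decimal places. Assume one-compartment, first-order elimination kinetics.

C₀ = Dose / Vd = 2060 / 29.8 = 69.13 mg/L
k = ln2 / t½ = 0.693147 / 12.9 = 0.05373 h⁻¹
C = C₀ · e^(−k·t) = 69.13 × e^(−0.05373 × 14.3)
  = 69.13 × 0.4638 = 32.06 mg/L
(32.06 mg/L = 32.06 mcg/mL)

32 mcg/mL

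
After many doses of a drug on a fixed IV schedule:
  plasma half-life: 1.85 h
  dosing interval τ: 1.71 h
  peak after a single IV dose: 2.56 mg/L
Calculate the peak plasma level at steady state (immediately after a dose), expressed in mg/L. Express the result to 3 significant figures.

k = ln2 / t½ = 0.693147 / 1.85 = 0.3747 h⁻¹
e^(−kτ) = e^(−0.3747 × 1.71) = 0.5269
Accumulation ratio R = 1 / (1 − e^(−kτ)) = 1 / (1 − 0.5269) = 2.114
Steady-state peak = C₀ × R = 2.56 × 2.114 = 5.412 mg/L

5.41 mg/L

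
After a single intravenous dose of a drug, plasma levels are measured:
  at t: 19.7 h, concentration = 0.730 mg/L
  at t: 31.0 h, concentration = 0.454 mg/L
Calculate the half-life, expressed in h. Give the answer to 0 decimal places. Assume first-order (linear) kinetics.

16 h

k = ln(C₁/C₂) / (t₂ − t₁) = ln(0.730/0.454) / (31.0 − 19.7)
  = 0.4749 / 11.30 = 0.04203 h⁻¹
t½ = ln2 / k = 0.693147 / 0.04203 = 16.49 h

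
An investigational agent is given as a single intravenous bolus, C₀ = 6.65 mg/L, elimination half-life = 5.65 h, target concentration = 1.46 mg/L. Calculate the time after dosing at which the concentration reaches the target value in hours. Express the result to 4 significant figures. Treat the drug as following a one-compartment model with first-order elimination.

k = ln2 / t½ = 0.693147 / 5.65 = 0.1227 h⁻¹
t = ln(C₀ / C) / k = ln(6.650 / 1.46) / 0.1227
  = ln(4.555) / 0.1227 = 1.516 / 0.1227 = 12.36 h

12.36 h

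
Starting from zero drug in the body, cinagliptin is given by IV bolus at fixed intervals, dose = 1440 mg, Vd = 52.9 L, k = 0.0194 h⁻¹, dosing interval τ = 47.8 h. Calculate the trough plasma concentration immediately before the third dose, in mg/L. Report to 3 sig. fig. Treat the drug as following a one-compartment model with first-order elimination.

15.0 mg/L

C₀ per dose = Dose / Vd = 1440 / 52.9 = 27.22 mg/L
Fraction remaining after one interval: r = e^(−kτ) = e^(−0.01940 × 47.8) = 0.3956
Before dose 3, 2 doses have been given (aged 1τ, 2τ).
C_trough = C₀ × (r + r²) = 27.22 × (0.3956 + 0.1565) = 15.03 mg/L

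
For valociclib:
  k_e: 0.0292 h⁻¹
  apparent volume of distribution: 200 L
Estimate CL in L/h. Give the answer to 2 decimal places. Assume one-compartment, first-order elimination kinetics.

5.84 L/h

CL = k × Vd = 0.0292 × 200 = 5.840 L/h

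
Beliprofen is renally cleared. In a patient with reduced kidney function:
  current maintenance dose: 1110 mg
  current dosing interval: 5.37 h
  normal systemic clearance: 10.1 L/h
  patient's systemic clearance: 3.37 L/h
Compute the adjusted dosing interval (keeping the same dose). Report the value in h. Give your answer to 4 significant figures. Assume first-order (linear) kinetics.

To keep the same average steady-state level, dosing rate must scale with clearance.
CL ratio = 3.37 / 10.1 = 0.3337
New interval (same dose) = 5.37 / 0.3337 = 16.09 h

16.09 h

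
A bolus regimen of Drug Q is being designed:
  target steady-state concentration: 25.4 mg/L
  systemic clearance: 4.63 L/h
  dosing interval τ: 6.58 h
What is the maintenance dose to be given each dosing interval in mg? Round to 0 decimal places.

774 mg

At steady state, Dose/τ = Css × CL.
Dose = Css × CL × τ = 25.4 × 4.630 × 6.58 = 773.8 mg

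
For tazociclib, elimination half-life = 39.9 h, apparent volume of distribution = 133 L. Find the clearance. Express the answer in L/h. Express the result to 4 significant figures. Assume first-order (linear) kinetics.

k = ln2 / t½ = 0.693147 / 39.9 = 0.01737 h⁻¹
CL = k × Vd = 0.01737 × 133 = 2.310 L/h

2.310 L/h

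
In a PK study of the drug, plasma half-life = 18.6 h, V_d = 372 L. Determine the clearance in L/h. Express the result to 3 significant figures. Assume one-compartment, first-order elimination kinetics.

k = ln2 / t½ = 0.693147 / 18.6 = 0.03727 h⁻¹
CL = k × Vd = 0.03727 × 372 = 13.86 L/h

13.9 L/h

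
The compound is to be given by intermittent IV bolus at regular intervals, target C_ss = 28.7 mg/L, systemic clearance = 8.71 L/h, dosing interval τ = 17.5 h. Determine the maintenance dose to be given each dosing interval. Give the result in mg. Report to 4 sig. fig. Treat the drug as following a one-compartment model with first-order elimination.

4375 mg

At steady state, Dose/τ = Css × CL.
Dose = Css × CL × τ = 28.7 × 8.710 × 17.5 = 4375 mg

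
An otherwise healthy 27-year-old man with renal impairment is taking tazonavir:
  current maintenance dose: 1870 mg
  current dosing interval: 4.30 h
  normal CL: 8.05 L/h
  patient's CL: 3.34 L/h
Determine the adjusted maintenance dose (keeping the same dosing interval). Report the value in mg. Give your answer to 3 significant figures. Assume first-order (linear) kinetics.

To keep the same average steady-state level, dosing rate must scale with clearance.
CL ratio = 3.34 / 8.05 = 0.4149
New dose (same interval) = 1870 × 0.4149 = 775.9 mg

776 mg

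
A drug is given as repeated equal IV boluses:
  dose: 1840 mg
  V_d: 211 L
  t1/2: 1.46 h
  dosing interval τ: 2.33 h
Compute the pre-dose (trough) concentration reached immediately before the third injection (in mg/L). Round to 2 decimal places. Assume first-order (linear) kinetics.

C₀ per dose = Dose / Vd = 1840 / 211 = 8.720 mg/L
k = ln2 / t½ = 0.693147 / 1.46 = 0.4748 h⁻¹
Fraction remaining after one interval: r = e^(−kτ) = e^(−0.4748 × 2.33) = 0.3308
Before dose 3, 2 doses have been given (aged 1τ, 2τ).
C_trough = C₀ × (r + r²) = 8.720 × (0.3308 + 0.1094) = 3.839 mg/L

3.84 mg/L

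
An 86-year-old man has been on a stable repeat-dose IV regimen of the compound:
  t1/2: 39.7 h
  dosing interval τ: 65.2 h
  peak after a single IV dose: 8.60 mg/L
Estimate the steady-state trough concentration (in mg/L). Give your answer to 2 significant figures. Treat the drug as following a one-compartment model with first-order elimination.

k = ln2 / t½ = 0.693147 / 39.7 = 0.01746 h⁻¹
e^(−kτ) = e^(−0.01746 × 65.2) = 0.3203
Accumulation ratio R = 1 / (1 − e^(−kτ)) = 1 / (1 − 0.3203) = 1.471
Steady-state trough = C₀ × R × e^(−kτ) = 8.60 × 1.471 × 0.3203 = 4.052 mg/L

4.1 mg/L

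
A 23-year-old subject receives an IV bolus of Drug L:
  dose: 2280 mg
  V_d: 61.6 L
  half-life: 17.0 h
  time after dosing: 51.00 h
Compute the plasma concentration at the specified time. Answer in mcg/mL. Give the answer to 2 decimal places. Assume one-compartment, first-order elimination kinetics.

4.63 mcg/mL

C₀ = Dose / Vd = 2280 / 61.6 = 37.01 mg/L
k = ln2 / t½ = 0.693147 / 17.0 = 0.04077 h⁻¹
t / t½ = 51.00 / 17.0 = 3 half-lives
C = C₀ × (1/2)^3 = 37.01 × 0.1250 = 4.626 mg/L
(4.626 mg/L = 4.626 mcg/mL)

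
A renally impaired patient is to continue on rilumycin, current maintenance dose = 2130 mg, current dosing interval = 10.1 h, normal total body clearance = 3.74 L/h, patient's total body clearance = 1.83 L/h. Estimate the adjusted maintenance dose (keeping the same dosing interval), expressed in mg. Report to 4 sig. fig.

To keep the same average steady-state level, dosing rate must scale with clearance.
CL ratio = 1.83 / 3.74 = 0.4893
New dose (same interval) = 2130 × 0.4893 = 1042 mg

1042 mg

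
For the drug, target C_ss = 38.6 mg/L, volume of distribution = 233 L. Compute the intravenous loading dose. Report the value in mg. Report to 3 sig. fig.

8990 mg

LD = Css × Vd = 38.6 × 233 = 8994 mg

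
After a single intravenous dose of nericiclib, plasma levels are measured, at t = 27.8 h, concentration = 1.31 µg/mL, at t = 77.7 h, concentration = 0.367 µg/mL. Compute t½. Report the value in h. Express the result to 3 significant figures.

k = ln(C₁/C₂) / (t₂ − t₁) = ln(1.31/0.367) / (77.7 − 27.8)
  = 1.272 / 49.90 = 0.02549 h⁻¹
t½ = ln2 / k = 0.693147 / 0.02549 = 27.19 h

27.2 h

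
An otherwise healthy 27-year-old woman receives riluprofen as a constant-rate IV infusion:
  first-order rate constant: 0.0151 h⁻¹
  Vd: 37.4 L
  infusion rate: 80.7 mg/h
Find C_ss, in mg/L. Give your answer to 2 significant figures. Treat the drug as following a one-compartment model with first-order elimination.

CL = k × Vd = 0.01510 × 37.4 = 0.5647 L/h
At steady state Css = R₀ / CL = 80.7 / 0.5647 = 142.9 mg/L

140 mg/L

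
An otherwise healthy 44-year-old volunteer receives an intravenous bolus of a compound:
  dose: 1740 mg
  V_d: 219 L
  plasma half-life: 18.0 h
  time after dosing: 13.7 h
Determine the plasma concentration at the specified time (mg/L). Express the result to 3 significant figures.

4.69 mg/L

C₀ = Dose / Vd = 1740 / 219 = 7.945 mg/L
k = ln2 / t½ = 0.693147 / 18.0 = 0.03851 h⁻¹
C = C₀ · e^(−k·t) = 7.945 × e^(−0.03851 × 13.7)
  = 7.945 × 0.5900 = 4.688 mg/L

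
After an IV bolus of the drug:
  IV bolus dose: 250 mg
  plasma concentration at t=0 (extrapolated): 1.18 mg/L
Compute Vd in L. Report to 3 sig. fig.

212 L

Vd = Dose / C₀ = 250.0 / 1.18 = 211.9 L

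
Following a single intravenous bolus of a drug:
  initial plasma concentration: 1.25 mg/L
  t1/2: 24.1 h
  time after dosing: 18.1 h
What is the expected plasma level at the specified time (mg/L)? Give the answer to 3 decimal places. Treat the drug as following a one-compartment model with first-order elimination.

0.743 mg/L

k = ln2 / t½ = 0.693147 / 24.1 = 0.02876 h⁻¹
C = C₀ · e^(−k·t) = 1.250 × e^(−0.02876 × 18.1)
  = 1.250 × 0.5942 = 0.7428 mg/L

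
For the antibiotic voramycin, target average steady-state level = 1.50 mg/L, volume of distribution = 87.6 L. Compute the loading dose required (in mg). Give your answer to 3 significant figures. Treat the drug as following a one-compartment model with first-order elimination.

LD = Css × Vd = 1.50 × 87.6 = 131.4 mg

131 mg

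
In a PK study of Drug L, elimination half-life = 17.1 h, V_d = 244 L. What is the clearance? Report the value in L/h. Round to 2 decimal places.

k = ln2 / t½ = 0.693147 / 17.1 = 0.04053 h⁻¹
CL = k × Vd = 0.04053 × 244 = 9.889 L/h

9.89 L/h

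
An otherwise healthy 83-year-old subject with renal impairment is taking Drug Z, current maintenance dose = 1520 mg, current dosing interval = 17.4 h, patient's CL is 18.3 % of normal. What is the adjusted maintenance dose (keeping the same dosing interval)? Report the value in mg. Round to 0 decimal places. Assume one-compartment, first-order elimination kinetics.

To keep the same average steady-state level, dosing rate must scale with clearance.
CL ratio = 18.3 / 100 = 0.1830
New dose (same interval) = 1520 × 0.1830 = 278.2 mg

278 mg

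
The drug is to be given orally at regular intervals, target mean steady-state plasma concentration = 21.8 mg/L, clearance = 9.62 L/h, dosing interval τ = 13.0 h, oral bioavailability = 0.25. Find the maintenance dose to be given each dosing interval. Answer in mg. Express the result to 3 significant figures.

10900 mg

At steady state, F × (Dose/τ) = Css × CL.
Dose = Css × CL × τ / F = 21.8 × 9.620 × 13.0 / 0.25 = 10910 mg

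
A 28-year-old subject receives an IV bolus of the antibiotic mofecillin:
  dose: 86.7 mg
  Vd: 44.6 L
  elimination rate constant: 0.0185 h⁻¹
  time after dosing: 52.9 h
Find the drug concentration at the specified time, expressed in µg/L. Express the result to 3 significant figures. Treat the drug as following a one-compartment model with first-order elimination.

C₀ = Dose / Vd = 86.70 / 44.6 = 1.944 mg/L
C = C₀ · e^(−k·t) = 1.944 × e^(−0.01850 × 52.9)
  = 1.944 × 0.3758 = 0.7306 mg/L
Convert: 0.7306 mg/L × 1000 = 730.6 µg/L

731 µg/L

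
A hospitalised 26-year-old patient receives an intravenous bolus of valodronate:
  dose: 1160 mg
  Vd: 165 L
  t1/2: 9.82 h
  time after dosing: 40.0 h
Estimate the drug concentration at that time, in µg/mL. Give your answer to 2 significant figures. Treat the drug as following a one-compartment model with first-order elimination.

C₀ = Dose / Vd = 1160 / 165 = 7.030 mg/L
k = ln2 / t½ = 0.693147 / 9.82 = 0.07059 h⁻¹
C = C₀ · e^(−k·t) = 7.030 × e^(−0.07059 × 40.0)
  = 7.030 × 0.05939 = 0.4175 mg/L
(0.4175 mg/L = 0.4175 µg/mL)

0.42 µg/mL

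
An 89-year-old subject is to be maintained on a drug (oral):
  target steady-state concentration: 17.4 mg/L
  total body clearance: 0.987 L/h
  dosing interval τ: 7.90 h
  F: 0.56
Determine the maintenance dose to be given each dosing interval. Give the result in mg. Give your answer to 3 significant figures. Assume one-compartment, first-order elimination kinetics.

At steady state, F × (Dose/τ) = Css × CL.
Dose = Css × CL × τ / F = 17.4 × 0.9870 × 7.90 / 0.56 = 242.3 mg

242 mg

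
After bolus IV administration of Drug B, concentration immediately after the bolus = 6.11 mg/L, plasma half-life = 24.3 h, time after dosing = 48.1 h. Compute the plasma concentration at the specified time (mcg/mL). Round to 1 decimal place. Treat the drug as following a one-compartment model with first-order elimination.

k = ln2 / t½ = 0.693147 / 24.3 = 0.02852 h⁻¹
C = C₀ · e^(−k·t) = 6.110 × e^(−0.02852 × 48.1)
  = 6.110 × 0.2536 = 1.549 mg/L
(1.549 mg/L = 1.549 mcg/mL)

1.5 mcg/mL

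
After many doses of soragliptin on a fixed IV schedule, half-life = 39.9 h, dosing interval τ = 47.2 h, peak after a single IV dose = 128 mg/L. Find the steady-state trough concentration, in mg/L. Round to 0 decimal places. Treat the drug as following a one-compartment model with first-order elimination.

k = ln2 / t½ = 0.693147 / 39.9 = 0.01737 h⁻¹
e^(−kτ) = e^(−0.01737 × 47.2) = 0.4405
Accumulation ratio R = 1 / (1 − e^(−kτ)) = 1 / (1 − 0.4405) = 1.787
Steady-state trough = C₀ × R × e^(−kτ) = 128 × 1.787 × 0.4405 = 100.8 mg/L

101 mg/L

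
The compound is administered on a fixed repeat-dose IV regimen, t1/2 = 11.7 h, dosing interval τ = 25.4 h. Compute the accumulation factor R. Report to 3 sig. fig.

k = ln2 / t½ = 0.693147 / 11.7 = 0.05924 h⁻¹
e^(−kτ) = e^(−0.05924 × 25.4) = 0.2221
Accumulation ratio R = 1 / (1 − e^(−kτ)) = 1 / (1 − 0.2221) = 1.286

1.29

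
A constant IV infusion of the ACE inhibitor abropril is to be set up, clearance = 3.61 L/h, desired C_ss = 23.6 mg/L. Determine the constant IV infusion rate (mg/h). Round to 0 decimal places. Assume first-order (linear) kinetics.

85 mg/h

At steady state, infusion rate R₀ = Css × CL = 23.6 × 3.610 = 85.20 mg/h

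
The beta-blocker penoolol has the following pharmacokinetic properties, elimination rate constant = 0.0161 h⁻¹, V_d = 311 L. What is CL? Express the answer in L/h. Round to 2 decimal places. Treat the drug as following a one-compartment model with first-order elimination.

5.01 L/h

CL = k × Vd = 0.0161 × 311 = 5.007 L/h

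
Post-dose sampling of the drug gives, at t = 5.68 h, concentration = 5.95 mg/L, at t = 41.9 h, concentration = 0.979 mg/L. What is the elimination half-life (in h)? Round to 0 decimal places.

14 h

k = ln(C₁/C₂) / (t₂ − t₁) = ln(5.95/0.979) / (41.9 − 5.68)
  = 1.805 / 36.22 = 0.04983 h⁻¹
t½ = ln2 / k = 0.693147 / 0.04983 = 13.91 h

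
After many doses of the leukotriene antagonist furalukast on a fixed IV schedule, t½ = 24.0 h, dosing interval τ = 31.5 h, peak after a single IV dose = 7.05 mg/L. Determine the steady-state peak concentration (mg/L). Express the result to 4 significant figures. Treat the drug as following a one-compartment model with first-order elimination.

11.80 mg/L

k = ln2 / t½ = 0.693147 / 24.0 = 0.02888 h⁻¹
e^(−kτ) = e^(−0.02888 × 31.5) = 0.4026
Accumulation ratio R = 1 / (1 − e^(−kτ)) = 1 / (1 − 0.4026) = 1.674
Steady-state peak = C₀ × R = 7.05 × 1.674 = 11.80 mg/L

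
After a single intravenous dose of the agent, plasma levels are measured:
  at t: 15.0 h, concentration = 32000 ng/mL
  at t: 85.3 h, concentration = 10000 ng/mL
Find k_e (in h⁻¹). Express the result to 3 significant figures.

k = ln(C₁/C₂) / (t₂ − t₁) = ln(32000/10000) / (85.3 − 15.0)
  = 1.163 / 70.30 = 0.01654 h⁻¹

0.0165 h⁻¹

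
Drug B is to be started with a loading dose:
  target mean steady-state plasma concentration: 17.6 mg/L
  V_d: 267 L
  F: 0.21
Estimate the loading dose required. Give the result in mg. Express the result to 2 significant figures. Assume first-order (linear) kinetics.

22000 mg

LD = Css × Vd / F = 17.6 × 267 / 0.21 = 22380 mg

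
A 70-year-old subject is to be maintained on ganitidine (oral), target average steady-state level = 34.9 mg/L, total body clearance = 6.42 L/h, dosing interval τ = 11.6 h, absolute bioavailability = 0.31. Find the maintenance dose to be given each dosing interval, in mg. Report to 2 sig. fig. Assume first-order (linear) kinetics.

8400 mg

At steady state, F × (Dose/τ) = Css × CL.
Dose = Css × CL × τ / F = 34.9 × 6.420 × 11.6 / 0.31 = 8384 mg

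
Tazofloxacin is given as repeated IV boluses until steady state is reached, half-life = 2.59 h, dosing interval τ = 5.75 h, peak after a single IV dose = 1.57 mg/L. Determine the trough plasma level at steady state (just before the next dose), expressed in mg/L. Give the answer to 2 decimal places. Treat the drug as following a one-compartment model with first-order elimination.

0.43 mg/L

k = ln2 / t½ = 0.693147 / 2.59 = 0.2676 h⁻¹
e^(−kτ) = e^(−0.2676 × 5.75) = 0.2147
Accumulation ratio R = 1 / (1 − e^(−kτ)) = 1 / (1 − 0.2147) = 1.273
Steady-state trough = C₀ × R × e^(−kτ) = 1.57 × 1.273 × 0.2147 = 0.4291 mg/L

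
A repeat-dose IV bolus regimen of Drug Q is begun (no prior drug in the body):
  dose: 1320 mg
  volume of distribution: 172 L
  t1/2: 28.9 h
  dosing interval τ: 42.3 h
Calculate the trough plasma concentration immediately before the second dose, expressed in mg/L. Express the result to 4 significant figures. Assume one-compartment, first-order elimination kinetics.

C₀ per dose = Dose / Vd = 1320 / 172 = 7.674 mg/L
k = ln2 / t½ = 0.693147 / 28.9 = 0.02398 h⁻¹
Fraction remaining after one interval: r = e^(−kτ) = e^(−0.02398 × 42.3) = 0.3626
Before dose 2, 1 dose has been given (aged 1τ).
C_trough = C₀ × r = 7.674 × 0.3626 = 2.783 mg/L

2.783 mg/L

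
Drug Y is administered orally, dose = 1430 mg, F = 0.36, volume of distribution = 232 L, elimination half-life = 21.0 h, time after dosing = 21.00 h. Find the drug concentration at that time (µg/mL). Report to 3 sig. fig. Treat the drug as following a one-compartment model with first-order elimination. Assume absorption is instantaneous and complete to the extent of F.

Amount reaching circulation = F × Dose = 0.36 × 1430 = 514.8 mg
C₀ = F·Dose / Vd = 514.8 / 232 = 2.219 mg/L
k = ln2 / t½ = 0.693147 / 21.0 = 0.03301 h⁻¹
t / t½ = 21.00 / 21.0 = 1 half-lives
C = C₀ × (1/2)^1 = 2.219 × 0.5000 = 1.110 mg/L
(1.110 mg/L = 1.110 µg/mL)

1.11 µg/mL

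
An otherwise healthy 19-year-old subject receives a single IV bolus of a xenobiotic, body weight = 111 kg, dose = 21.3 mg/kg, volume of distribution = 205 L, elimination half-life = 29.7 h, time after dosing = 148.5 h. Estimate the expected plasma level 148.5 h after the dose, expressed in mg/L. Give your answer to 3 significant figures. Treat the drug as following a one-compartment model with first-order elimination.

Total dose = 21.3 × 111 = 2364 mg
C₀ = Dose / Vd = 2364 / 205 = 11.53 mg/L
k = ln2 / t½ = 0.693147 / 29.7 = 0.02334 h⁻¹
t / t½ = 148.5 / 29.7 = 5 half-lives
C = C₀ × (1/2)^5 = 11.53 × 0.03125 = 0.3603 mg/L

0.360 mg/L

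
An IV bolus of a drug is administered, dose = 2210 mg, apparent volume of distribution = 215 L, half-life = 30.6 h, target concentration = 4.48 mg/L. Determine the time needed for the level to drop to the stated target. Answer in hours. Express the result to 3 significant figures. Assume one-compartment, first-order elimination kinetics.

C₀ = Dose / Vd = 2210 / 215 = 10.28 mg/L
k = ln2 / t½ = 0.693147 / 30.6 = 0.02265 h⁻¹
t = ln(C₀ / C) / k = ln(10.28 / 4.48) / 0.02265
  = ln(2.295) / 0.02265 = 0.8307 / 0.02265 = 36.68 h

36.7 h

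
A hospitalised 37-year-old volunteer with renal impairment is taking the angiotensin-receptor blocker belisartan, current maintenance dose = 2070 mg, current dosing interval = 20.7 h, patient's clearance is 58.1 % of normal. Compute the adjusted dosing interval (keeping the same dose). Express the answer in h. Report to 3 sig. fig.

To keep the same average steady-state level, dosing rate must scale with clearance.
CL ratio = 58.1 / 100 = 0.5810
New interval (same dose) = 20.7 / 0.5810 = 35.63 h

35.6 h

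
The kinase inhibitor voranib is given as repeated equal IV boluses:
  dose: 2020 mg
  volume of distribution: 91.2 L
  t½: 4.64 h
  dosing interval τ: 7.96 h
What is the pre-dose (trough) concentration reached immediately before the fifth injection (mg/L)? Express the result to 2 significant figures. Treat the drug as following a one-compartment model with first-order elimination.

C₀ per dose = Dose / Vd = 2020 / 91.2 = 22.15 mg/L
k = ln2 / t½ = 0.693147 / 4.64 = 0.1494 h⁻¹
Fraction remaining after one interval: r = e^(−kτ) = e^(−0.1494 × 7.96) = 0.3045
Before dose 5, 4 doses have been given (aged 1τ, 2τ, 3τ, 4τ).
C_trough = C₀ × (r + r² + … + r^4) = C₀ × r(1−r^4)/(1−r)
        = 22.15 × 0.3045 × (1 − 0.008597) / (1 − 0.3045) = 9.614 mg/L

9.6 mg/L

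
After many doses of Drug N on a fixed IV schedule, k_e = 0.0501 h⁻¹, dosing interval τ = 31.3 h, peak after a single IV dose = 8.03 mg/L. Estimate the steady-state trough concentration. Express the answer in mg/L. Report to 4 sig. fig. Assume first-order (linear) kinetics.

2.114 mg/L

e^(−kτ) = e^(−0.05010 × 31.3) = 0.2084
Accumulation ratio R = 1 / (1 − e^(−kτ)) = 1 / (1 − 0.2084) = 1.263
Steady-state trough = C₀ × R × e^(−kτ) = 8.03 × 1.263 × 0.2084 = 2.114 mg/L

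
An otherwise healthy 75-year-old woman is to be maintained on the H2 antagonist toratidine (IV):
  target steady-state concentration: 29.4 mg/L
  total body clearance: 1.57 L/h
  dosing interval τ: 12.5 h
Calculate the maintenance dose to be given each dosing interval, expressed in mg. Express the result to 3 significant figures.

577 mg

At steady state, Dose/τ = Css × CL.
Dose = Css × CL × τ = 29.4 × 1.570 × 12.5 = 577.0 mg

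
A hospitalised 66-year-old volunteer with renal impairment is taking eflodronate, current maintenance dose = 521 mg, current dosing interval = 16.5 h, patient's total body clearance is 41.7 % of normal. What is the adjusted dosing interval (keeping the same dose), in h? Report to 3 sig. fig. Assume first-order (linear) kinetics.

39.6 h

To keep the same average steady-state level, dosing rate must scale with clearance.
CL ratio = 41.7 / 100 = 0.4170
New interval (same dose) = 16.5 / 0.4170 = 39.57 h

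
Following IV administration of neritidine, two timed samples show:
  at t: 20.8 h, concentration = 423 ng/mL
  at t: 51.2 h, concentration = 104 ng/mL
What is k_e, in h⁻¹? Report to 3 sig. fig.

k = ln(C₁/C₂) / (t₂ − t₁) = ln(423/104) / (51.2 − 20.8)
  = 1.403 / 30.40 = 0.04615 h⁻¹

0.0462 h⁻¹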